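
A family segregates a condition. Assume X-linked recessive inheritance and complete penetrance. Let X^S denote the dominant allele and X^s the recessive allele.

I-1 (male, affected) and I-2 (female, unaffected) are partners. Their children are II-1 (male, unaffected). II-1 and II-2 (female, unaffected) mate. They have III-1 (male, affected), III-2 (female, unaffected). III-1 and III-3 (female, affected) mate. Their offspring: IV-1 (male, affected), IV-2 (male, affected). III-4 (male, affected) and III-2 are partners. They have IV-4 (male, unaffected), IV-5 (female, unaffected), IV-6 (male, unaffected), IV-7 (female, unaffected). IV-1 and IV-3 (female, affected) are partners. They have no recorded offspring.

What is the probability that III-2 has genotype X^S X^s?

1/17

II-1 is unaffected, so II-1 is X^S Y.
II-2 is unaffected so carries S and passed s to III-1 (X^s Y), so II-2 is X^S X^s.
Their cross gives offspring ratios 1/2 X^S X^S : 1/2 X^S X^s. Conditioning on III-2 being unaffected, P(X^S X^s) = 1/2 / 1 = 1/2 before taking III-2's own offspring into account.
III-4 is affected, so III-4 is X^s Y.
Now use III-2's offspring. Probability of each recorded status — unaffected son IV-4: 1/2 if III-2 is X^S X^s, 1 if X^S X^S; unaffected daughter IV-5: 1/2 if III-2 is X^S X^s, 1 if X^S X^S; unaffected son IV-6: 1/2 if III-2 is X^S X^s, 1 if X^S X^S; unaffected daughter IV-7: 1/2 if III-2 is X^S X^s, 1 if X^S X^S.
Bayes: P(X^S X^s) = 1/2·1/16 / (1/2·1/16 + 1/2·1) = 1/17.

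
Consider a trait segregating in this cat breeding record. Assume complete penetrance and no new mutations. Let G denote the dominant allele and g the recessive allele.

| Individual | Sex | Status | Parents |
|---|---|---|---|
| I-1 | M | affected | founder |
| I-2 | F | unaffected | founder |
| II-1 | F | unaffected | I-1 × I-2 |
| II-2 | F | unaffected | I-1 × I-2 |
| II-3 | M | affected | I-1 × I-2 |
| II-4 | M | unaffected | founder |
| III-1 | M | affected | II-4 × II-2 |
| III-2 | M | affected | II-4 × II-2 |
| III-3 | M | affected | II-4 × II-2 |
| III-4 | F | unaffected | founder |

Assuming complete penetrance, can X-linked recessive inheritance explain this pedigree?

A consistent assignment under X-linked recessive exists: I-1 X^g Y, I-2 X^G X^g, II-1 X^G X^g, II-2 X^G X^g, II-3 X^g Y, II-4 X^G Y, III-1 X^g Y, III-2 X^g Y, III-3 X^g Y, III-4 X^G X^G.
In this assignment every recorded phenotype matches its genotype and every non-founder's genotype is obtainable from its parents' genotypes, so the pedigree is consistent.

Yes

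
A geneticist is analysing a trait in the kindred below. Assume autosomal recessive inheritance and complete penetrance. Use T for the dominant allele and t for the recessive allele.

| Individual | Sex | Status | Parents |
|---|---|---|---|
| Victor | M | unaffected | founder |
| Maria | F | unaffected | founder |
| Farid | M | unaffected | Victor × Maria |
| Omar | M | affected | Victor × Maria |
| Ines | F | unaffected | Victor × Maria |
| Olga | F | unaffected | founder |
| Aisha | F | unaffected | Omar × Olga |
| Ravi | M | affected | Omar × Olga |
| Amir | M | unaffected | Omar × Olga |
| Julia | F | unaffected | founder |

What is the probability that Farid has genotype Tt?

2/3

Victor is unaffected so carries T and passed t to Omar (tt), so Victor is Tt.
Maria is unaffected so carries T and passed t to Omar (tt), so Maria is Tt.
Their cross gives offspring ratios 1/4 TT : 1/2 Tt : 1/4 tt. Conditioning on Farid being unaffected, P(Tt) = 1/2 / 3/4 = 2/3.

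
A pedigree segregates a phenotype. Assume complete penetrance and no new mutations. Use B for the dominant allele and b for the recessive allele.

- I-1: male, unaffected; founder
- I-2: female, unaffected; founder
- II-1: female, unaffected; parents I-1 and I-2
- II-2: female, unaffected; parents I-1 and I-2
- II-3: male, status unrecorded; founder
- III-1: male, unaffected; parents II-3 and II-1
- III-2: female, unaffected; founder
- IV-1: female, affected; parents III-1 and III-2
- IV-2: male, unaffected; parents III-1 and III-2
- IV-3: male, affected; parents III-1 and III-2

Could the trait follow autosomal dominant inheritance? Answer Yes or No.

No

Under autosomal dominant, IV-1 (affected, female) cannot arise from III-1 (unaffected) × III-2 (unaffected).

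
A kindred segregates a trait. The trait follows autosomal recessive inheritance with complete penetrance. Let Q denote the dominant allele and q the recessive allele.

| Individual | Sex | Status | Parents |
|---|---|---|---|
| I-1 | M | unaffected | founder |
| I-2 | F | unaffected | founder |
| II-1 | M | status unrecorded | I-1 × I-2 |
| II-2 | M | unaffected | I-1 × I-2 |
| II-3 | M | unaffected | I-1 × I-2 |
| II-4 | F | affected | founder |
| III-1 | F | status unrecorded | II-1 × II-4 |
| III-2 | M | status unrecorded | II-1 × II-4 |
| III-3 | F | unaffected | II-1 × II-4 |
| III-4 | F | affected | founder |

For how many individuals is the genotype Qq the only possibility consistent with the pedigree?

Obligate heterozygotes: III-3 is unaffected so carries Q and received q from II-4 (qq), so III-3 is Qq.
Every other individual is either homozygous by phenotype or has at least one consistent homozygous assignment, so the count is 1.

1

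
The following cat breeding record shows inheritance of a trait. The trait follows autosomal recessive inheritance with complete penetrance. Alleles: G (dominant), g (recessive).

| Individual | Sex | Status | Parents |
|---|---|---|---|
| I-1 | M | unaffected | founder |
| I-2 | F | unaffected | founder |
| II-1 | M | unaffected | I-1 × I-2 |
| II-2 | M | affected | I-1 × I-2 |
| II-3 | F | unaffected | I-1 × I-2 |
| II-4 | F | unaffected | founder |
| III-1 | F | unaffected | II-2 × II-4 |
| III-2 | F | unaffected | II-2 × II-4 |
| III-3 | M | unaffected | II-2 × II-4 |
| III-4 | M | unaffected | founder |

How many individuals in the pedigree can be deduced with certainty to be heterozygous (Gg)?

Obligate heterozygotes: I-1 is unaffected so carries G and passed g to II-2 (gg), so I-1 is Gg; I-2 is unaffected so carries G and passed g to II-2 (gg), so I-2 is Gg; III-1 is unaffected so carries G and received g from II-2 (gg), so III-1 is Gg; III-2 is unaffected so carries G and received g from II-2 (gg), so III-2 is Gg; III-3 is unaffected so carries G and received g from II-2 (gg), so III-3 is Gg.
Every other individual is either homozygous by phenotype or has at least one consistent homozygous assignment, so the count is 5.

5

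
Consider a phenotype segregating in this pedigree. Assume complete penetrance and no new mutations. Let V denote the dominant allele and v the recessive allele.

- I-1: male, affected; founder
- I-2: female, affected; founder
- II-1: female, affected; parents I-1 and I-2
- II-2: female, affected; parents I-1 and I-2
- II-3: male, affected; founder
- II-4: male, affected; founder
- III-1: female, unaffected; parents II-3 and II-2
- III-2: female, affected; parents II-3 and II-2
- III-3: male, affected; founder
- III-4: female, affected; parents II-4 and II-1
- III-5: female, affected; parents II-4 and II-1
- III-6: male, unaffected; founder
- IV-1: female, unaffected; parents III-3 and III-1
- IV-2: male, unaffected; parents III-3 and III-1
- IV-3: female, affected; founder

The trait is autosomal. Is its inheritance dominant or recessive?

dominant

II-3 and II-2 are both affected yet have an unaffected child III-1. Under a recessive model two affected parents are homozygous and every child would be affected, so the trait cannot be recessive.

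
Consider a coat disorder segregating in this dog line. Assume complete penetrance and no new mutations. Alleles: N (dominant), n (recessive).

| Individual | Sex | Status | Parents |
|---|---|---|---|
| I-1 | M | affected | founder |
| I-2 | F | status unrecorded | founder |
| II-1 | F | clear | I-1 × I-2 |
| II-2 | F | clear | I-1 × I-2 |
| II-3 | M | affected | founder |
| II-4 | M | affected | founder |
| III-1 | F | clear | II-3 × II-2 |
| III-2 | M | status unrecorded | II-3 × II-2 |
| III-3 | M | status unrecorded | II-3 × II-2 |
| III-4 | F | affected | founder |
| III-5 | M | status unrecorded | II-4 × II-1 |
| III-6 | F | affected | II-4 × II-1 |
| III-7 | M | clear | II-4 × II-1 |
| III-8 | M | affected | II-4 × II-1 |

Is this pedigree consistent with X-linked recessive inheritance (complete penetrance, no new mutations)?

A consistent assignment under X-linked recessive exists: I-1 X^n Y, I-2 X^N X^N, II-1 X^N X^n, II-2 X^N X^n, II-3 X^n Y, II-4 X^n Y, III-1 X^N X^n, III-2 X^N Y, III-3 X^N Y, III-4 X^n X^n, III-5 X^N Y, III-6 X^n X^n, III-7 X^N Y, III-8 X^n Y.
In this assignment every recorded phenotype matches its genotype and every non-founder's genotype is obtainable from its parents' genotypes, so the pedigree is consistent.

Yes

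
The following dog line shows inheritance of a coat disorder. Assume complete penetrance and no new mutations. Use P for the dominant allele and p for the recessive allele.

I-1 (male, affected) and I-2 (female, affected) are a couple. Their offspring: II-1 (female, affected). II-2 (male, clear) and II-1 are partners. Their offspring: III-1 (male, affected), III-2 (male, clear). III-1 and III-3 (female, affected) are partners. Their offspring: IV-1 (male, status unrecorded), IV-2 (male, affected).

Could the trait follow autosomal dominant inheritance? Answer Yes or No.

Yes

A consistent assignment under autosomal dominant exists: I-1 PP, I-2 Pp, II-1 Pp, II-2 pp, III-1 Pp, III-2 pp, III-3 PP, IV-1 PP, IV-2 PP.
In this assignment every recorded phenotype matches its genotype and every non-founder's genotype is obtainable from its parents' genotypes, so the pedigree is consistent.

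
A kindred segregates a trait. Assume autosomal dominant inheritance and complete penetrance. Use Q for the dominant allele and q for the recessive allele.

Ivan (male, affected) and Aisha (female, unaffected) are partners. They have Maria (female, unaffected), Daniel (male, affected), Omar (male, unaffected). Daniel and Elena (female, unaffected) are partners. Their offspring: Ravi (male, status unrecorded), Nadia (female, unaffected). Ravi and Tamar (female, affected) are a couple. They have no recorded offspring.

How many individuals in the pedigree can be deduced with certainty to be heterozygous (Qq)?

Obligate heterozygotes: Ivan is affected so carries Q and passed q to Maria (qq), so Ivan is Qq; Daniel is affected so carries Q and received q from Aisha (qq), so Daniel is Qq.
Every other individual is either homozygous by phenotype or has at least one consistent homozygous assignment, so the count is 2.

2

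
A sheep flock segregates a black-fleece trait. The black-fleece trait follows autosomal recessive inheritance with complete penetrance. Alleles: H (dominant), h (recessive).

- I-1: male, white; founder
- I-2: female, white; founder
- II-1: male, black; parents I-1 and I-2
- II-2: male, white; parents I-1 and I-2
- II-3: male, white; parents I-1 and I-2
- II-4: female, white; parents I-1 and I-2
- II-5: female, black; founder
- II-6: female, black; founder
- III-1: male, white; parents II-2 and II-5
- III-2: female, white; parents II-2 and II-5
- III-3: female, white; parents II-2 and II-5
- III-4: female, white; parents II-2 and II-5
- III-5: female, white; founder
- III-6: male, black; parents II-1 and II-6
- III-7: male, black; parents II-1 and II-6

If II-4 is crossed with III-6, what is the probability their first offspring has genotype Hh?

I-1 is white so carries H and passed h to II-1 (hh), so I-1 is Hh.
I-2 is white so carries H and passed h to II-1 (hh), so I-2 is Hh.
II-4 is a white offspring of I-1 (Hh) × I-2 (Hh), whose cross gives 1/4 HH : 1/2 Hh : 1/4 hh; conditioning on being white, II-4 is HH with probability 1/3, Hh with probability 2/3.
III-6 is black, so III-6 is hh.
Summing over parental genotype combinations, P(offspring has genotype Hh) = 1/3·1 + 2/3·1/2 = 2/3.

2/3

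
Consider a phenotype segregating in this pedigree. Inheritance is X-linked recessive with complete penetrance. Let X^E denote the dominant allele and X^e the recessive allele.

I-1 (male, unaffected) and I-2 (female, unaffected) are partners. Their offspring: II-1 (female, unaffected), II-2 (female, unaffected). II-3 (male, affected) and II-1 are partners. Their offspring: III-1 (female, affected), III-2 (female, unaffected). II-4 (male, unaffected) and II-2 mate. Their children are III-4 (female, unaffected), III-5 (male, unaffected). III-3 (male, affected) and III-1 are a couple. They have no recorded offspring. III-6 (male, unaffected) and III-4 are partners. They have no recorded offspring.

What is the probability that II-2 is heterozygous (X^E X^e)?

1/3

I-1 is unaffected, so I-1 is X^E Y.
I-2 is unaffected so carries E and passed e to II-1 (X^E X^e, whose E came from I-1), so I-2 is X^E X^e.
Their cross gives offspring ratios 1/2 X^E X^E : 1/2 X^E X^e. Conditioning on II-2 being unaffected, P(X^E X^e) = 1/2 / 1 = 1/2 before taking II-2's own offspring into account.
II-4 is unaffected, so II-4 is X^E Y.
Now use II-2's offspring. Probability of each recorded status — unaffected son III-5: 1/2 if II-2 is X^E X^e, 1 if X^E X^E. (III-4: equally likely either way, so uninformative.)
Bayes: P(X^E X^e) = 1/2·1/2 / (1/2·1/2 + 1/2·1) = 1/3.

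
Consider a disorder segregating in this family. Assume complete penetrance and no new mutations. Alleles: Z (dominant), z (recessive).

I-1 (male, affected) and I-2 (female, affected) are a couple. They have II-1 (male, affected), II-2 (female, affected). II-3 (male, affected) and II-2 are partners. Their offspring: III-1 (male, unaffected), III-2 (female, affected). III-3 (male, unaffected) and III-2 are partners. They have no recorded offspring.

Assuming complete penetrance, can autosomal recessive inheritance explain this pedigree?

Under autosomal recessive, III-1 (unaffected, male) cannot arise from II-3 (affected) × II-2 (affected).

No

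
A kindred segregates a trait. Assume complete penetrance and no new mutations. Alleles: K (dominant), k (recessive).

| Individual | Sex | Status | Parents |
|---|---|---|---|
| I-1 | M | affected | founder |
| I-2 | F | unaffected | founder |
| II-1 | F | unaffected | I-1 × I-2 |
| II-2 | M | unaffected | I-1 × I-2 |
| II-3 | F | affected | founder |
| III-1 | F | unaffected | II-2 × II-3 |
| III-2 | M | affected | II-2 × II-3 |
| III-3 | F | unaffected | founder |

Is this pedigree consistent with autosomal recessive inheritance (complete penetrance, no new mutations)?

Yes

A consistent assignment under autosomal recessive exists: I-1 kk, I-2 KK, II-1 Kk, II-2 Kk, II-3 kk, III-1 Kk, III-2 kk, III-3 KK.
In this assignment every recorded phenotype matches its genotype and every non-founder's genotype is obtainable from its parents' genotypes, so the pedigree is consistent.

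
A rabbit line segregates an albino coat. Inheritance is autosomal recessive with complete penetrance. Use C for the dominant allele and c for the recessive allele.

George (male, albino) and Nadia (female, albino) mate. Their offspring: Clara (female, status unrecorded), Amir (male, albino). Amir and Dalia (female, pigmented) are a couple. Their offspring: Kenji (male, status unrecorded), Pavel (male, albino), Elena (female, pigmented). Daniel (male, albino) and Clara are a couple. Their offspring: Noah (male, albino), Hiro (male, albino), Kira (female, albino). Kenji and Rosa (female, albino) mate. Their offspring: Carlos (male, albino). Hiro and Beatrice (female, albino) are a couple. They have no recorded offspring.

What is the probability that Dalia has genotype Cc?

Dalia is pigmented so carries C and passed c to Pavel (cc), so Dalia is Cc, giving P(Cc) = 1.

1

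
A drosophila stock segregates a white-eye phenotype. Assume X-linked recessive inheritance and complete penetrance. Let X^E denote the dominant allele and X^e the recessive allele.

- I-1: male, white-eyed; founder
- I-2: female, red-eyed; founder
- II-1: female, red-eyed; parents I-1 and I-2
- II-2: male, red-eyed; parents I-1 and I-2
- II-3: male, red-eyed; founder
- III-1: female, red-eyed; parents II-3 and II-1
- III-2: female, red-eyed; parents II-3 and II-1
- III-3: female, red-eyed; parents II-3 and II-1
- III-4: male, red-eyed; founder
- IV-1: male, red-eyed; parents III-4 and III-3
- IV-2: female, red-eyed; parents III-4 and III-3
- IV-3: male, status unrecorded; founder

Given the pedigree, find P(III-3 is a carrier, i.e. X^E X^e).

II-3 is red-eyed, so II-3 is X^E Y.
II-1 is red-eyed so carries E and received e from I-1 (X^e Y), so II-1 is X^E X^e.
Their cross gives offspring ratios 1/2 X^E X^E : 1/2 X^E X^e. Conditioning on III-3 being red-eyed, P(X^E X^e) = 1/2 / 1 = 1/2 before taking III-3's own offspring into account.
III-4 is red-eyed, so III-4 is X^E Y.
Now use III-3's offspring. Probability of each recorded status — red-eyed son IV-1: 1/2 if III-3 is X^E X^e, 1 if X^E X^E. (IV-2: equally likely either way, so uninformative.)
Bayes: P(X^E X^e) = 1/2·1/2 / (1/2·1/2 + 1/2·1) = 1/3.

1/3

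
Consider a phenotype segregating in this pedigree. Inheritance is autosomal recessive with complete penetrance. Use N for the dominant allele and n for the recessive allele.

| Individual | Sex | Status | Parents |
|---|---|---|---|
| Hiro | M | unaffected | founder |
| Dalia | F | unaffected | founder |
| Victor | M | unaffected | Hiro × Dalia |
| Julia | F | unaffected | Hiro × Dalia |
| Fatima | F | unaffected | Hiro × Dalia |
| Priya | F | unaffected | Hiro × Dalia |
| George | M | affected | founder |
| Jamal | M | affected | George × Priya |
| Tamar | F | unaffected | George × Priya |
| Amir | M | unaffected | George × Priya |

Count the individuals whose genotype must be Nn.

3

Obligate heterozygotes: Priya is unaffected so carries N and passed n to Jamal (nn), so Priya is Nn; Tamar is unaffected so carries N and received n from George (nn), so Tamar is Nn; Amir is unaffected so carries N and received n from George (nn), so Amir is Nn.
Every other individual is either homozygous by phenotype or has at least one consistent homozygous assignment, so the count is 3.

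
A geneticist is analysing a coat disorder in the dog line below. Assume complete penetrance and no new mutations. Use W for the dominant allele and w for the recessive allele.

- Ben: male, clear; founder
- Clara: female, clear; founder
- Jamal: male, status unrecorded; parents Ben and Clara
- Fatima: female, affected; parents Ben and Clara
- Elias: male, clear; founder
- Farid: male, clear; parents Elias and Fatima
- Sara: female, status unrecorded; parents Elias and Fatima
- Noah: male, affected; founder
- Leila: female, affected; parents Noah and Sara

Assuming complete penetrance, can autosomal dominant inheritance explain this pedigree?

No

Under autosomal dominant, Fatima (affected, female) cannot arise from Ben (clear) × Clara (clear).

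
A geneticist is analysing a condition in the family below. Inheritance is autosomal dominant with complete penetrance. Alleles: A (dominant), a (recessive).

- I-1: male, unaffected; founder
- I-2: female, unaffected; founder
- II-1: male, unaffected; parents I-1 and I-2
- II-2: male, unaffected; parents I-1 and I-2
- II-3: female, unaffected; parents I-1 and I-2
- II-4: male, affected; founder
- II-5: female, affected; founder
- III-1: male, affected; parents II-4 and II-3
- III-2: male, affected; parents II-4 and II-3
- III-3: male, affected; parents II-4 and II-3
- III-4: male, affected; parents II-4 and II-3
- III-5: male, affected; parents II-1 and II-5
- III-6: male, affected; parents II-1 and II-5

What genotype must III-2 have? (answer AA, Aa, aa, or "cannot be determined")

From phenotype alone, III-2 is AA or Aa.
III-2 is affected so carries A and received a from II-3 (aa), so III-2 is Aa.

Aa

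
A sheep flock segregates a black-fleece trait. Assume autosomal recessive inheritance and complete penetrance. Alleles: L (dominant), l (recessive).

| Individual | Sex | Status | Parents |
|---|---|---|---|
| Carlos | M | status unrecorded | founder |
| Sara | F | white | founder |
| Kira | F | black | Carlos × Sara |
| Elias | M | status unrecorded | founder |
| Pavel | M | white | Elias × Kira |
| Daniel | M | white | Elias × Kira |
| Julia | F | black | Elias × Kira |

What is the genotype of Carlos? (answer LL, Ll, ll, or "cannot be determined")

cannot be determined

Carlos's phenotype is unrecorded, and no parent or child forces a single allele at both positions; consistent genotype assignments exist with Carlos as Ll or ll.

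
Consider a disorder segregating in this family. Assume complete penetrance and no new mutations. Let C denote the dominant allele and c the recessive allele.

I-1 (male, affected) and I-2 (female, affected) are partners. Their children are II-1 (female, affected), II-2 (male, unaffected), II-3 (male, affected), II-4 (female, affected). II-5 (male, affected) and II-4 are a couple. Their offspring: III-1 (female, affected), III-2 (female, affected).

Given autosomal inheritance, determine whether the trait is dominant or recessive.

dominant

I-1 and I-2 are both affected yet have an unaffected child II-2. Under a recessive model two affected parents are homozygous and every child would be affected, so the trait cannot be recessive.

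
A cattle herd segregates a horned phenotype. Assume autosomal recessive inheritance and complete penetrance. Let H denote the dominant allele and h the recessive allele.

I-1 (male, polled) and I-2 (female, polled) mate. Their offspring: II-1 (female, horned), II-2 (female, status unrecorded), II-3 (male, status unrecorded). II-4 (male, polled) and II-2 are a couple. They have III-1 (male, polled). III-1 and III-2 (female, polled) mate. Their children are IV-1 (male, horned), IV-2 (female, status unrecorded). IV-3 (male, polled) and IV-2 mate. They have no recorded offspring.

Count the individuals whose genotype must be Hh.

4

Obligate heterozygotes: I-1 is polled so carries H and passed h to II-1 (hh), so I-1 is Hh; I-2 is polled so carries H and passed h to II-1 (hh), so I-2 is Hh; III-1 is polled so carries H and passed h to IV-1 (hh), so III-1 is Hh; III-2 is polled so carries H and passed h to IV-1 (hh), so III-2 is Hh.
Every other individual is either homozygous by phenotype or has at least one consistent homozygous assignment, so the count is 4.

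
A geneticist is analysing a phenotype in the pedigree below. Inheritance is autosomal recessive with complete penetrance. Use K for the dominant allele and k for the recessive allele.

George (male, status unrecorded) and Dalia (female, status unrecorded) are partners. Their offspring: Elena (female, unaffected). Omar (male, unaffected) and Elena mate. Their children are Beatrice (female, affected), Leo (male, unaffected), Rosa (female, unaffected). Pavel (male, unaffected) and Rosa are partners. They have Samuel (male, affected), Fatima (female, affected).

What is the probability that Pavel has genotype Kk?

Pavel is unaffected so carries K and passed k to Samuel (kk), so Pavel is Kk, giving P(Kk) = 1.

1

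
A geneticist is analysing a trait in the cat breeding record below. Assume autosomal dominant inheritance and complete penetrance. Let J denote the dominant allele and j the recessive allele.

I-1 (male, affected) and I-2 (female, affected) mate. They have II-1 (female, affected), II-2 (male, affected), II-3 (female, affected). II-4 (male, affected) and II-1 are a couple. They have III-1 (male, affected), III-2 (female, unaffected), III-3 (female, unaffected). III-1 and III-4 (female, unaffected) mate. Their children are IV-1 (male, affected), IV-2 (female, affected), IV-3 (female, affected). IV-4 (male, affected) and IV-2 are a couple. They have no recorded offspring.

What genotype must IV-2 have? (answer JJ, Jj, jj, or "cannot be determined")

From phenotype alone, IV-2 is JJ or Jj.
IV-2 is affected so carries J and received j from III-4 (jj), so IV-2 is Jj.

Jj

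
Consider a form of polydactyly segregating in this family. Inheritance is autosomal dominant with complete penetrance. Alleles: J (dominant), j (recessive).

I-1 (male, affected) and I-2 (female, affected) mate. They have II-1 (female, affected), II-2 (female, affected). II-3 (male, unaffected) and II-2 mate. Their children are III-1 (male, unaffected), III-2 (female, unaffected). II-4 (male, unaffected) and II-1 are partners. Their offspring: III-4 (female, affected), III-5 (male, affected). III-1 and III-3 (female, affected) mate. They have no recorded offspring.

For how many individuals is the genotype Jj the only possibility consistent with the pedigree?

Obligate heterozygotes: II-2 is affected so carries J and passed j to III-1 (jj), so II-2 is Jj; III-4 is affected so carries J and received j from II-4 (jj), so III-4 is Jj; III-5 is affected so carries J and received j from II-4 (jj), so III-5 is Jj.
Every other individual is either homozygous by phenotype or has at least one consistent homozygous assignment, so the count is 3.

3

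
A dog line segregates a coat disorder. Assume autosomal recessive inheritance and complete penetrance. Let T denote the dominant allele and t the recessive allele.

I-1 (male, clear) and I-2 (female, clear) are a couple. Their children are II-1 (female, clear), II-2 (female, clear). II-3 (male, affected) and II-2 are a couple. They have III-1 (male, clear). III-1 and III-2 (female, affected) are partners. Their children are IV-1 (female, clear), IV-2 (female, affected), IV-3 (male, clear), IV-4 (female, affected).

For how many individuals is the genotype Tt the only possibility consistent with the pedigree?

3

Obligate heterozygotes: III-1 is clear so carries T and received t from II-3 (tt), so III-1 is Tt; IV-1 is clear so carries T and received t from III-2 (tt), so IV-1 is Tt; IV-3 is clear so carries T and received t from III-2 (tt), so IV-3 is Tt.
Every other individual is either homozygous by phenotype or has at least one consistent homozygous assignment, so the count is 3.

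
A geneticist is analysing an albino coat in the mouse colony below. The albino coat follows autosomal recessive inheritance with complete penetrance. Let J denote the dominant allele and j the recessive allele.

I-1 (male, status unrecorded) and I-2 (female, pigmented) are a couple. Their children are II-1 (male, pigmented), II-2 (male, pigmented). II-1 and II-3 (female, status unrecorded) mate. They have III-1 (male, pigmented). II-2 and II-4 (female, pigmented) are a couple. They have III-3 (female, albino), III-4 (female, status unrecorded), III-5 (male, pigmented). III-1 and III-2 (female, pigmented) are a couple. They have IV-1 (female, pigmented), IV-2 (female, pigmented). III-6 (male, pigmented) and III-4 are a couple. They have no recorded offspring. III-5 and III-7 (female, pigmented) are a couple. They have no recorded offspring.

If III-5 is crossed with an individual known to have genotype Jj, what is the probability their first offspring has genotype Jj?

1/2

II-2 is pigmented so carries J and passed j to III-3 (jj), so II-2 is Jj.
II-4 is pigmented so carries J and passed j to III-3 (jj), so II-4 is Jj.
III-5 is a pigmented offspring of II-2 (Jj) × II-4 (Jj), whose cross gives 1/4 JJ : 1/2 Jj : 1/4 jj; conditioning on being pigmented, III-5 is JJ with probability 1/3, Jj with probability 2/3.
Summing over parental genotype combinations, P(offspring has genotype Jj) = 1/3·1/2 + 2/3·1/2 = 1/2.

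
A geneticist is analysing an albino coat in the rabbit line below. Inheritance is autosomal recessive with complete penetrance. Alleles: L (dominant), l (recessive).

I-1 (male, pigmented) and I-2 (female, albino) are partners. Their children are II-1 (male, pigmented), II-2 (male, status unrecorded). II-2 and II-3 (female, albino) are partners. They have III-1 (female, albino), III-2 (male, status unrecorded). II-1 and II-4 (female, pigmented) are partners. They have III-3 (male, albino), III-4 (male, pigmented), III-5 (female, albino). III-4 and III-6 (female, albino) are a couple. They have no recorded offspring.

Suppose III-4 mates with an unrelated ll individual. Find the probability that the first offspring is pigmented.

II-1 is pigmented so carries L and received l from I-2 (ll), so II-1 is Ll.
II-4 is pigmented so carries L and passed l to III-3 (ll), so II-4 is Ll.
III-4 is a pigmented offspring of II-1 (Ll) × II-4 (Ll), whose cross gives 1/4 LL : 1/2 Ll : 1/4 ll; conditioning on being pigmented, III-4 is LL with probability 1/3, Ll with probability 2/3.
Summing over parental genotype combinations, P(offspring is pigmented) = 1/3·1 + 2/3·1/2 = 2/3.

2/3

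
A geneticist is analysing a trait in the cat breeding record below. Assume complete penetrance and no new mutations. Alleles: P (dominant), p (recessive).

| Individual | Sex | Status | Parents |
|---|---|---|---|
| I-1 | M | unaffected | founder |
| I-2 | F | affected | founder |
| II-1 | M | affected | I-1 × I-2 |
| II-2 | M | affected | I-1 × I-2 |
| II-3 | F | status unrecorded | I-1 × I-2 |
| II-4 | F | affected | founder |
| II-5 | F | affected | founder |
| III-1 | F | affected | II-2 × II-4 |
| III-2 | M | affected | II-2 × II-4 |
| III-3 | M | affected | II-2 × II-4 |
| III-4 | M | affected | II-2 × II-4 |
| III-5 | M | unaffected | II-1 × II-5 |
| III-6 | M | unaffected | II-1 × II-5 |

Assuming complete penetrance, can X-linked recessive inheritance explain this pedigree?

Under X-linked recessive, III-5 (unaffected, male) cannot arise from II-1 (affected) × II-5 (affected).

No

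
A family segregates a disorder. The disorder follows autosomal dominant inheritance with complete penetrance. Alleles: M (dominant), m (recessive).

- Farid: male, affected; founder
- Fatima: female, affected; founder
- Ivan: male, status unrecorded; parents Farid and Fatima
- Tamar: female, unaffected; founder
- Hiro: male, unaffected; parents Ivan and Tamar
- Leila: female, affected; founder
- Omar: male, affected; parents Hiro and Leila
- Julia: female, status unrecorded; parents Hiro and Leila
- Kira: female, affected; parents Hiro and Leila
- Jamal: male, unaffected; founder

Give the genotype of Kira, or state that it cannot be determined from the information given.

Mm

From phenotype alone, Kira is MM or Mm.
Kira is affected so carries M and received m from Hiro (mm), so Kira is Mm.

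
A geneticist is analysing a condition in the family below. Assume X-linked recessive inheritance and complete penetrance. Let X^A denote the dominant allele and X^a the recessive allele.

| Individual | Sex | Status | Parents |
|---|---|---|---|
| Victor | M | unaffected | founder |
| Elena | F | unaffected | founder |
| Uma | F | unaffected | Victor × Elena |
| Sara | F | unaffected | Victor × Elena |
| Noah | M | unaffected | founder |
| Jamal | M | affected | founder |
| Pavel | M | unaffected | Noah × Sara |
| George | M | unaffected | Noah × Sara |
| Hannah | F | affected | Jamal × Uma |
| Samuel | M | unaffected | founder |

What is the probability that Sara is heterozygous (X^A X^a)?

Victor is unaffected, so Victor is X^A Y.
Elena is unaffected so carries A and passed a to Uma (X^A X^a, whose A came from Victor), so Elena is X^A X^a.
Their cross gives offspring ratios 1/2 X^A X^A : 1/2 X^A X^a. Conditioning on Sara being unaffected, P(X^A X^a) = 1/2 / 1 = 1/2 before taking Sara's own offspring into account.
Noah is unaffected, so Noah is X^A Y.
Now use Sara's offspring. Probability of each recorded status — unaffected son Pavel: 1/2 if Sara is X^A X^a, 1 if X^A X^A; unaffected son George: 1/2 if Sara is X^A X^a, 1 if X^A X^A.
Bayes: P(X^A X^a) = 1/2·1/4 / (1/2·1/4 + 1/2·1) = 1/5.

1/5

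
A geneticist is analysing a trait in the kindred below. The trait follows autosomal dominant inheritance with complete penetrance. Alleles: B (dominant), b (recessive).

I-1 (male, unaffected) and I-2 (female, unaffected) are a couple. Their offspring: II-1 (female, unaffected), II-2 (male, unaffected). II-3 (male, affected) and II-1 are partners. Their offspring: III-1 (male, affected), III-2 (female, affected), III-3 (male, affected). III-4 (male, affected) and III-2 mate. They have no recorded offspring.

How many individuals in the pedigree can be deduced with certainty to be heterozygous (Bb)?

Obligate heterozygotes: III-1 is affected so carries B and received b from II-1 (bb), so III-1 is Bb; III-2 is affected so carries B and received b from II-1 (bb), so III-2 is Bb; III-3 is affected so carries B and received b from II-1 (bb), so III-3 is Bb.
Every other individual is either homozygous by phenotype or has at least one consistent homozygous assignment, so the count is 3.

3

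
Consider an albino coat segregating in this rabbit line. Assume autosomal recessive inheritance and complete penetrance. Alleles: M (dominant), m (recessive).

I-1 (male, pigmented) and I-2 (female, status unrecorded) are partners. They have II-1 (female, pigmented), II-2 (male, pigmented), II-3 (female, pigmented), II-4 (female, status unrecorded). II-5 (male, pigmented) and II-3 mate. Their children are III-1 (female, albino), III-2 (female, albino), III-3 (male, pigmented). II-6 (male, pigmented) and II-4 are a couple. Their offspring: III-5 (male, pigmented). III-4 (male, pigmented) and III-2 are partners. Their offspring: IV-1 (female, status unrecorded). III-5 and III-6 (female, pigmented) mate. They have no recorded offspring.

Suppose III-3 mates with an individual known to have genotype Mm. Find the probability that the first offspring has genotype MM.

1/3

II-5 is pigmented so carries M and passed m to III-1 (mm), so II-5 is Mm.
II-3 is pigmented so carries M and passed m to III-1 (mm), so II-3 is Mm.
III-3 is a pigmented offspring of II-5 (Mm) × II-3 (Mm), whose cross gives 1/4 MM : 1/2 Mm : 1/4 mm; conditioning on being pigmented, III-3 is MM with probability 1/3, Mm with probability 2/3.
Summing over parental genotype combinations, P(offspring has genotype MM) = 1/3·1/2 + 2/3·1/4 = 1/3.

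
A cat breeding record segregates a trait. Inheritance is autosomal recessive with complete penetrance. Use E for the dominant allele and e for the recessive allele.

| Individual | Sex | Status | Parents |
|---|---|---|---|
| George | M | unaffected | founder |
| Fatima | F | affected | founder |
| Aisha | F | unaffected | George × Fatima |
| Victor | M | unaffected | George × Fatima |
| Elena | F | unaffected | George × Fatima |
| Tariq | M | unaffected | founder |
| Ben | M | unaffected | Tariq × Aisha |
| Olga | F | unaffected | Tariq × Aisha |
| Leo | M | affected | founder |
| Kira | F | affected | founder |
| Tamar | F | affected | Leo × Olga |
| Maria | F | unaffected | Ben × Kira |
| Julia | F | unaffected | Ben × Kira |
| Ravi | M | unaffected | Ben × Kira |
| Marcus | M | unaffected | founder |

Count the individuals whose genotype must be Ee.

Obligate heterozygotes: Aisha is unaffected so carries E and received e from Fatima (ee), so Aisha is Ee; Victor is unaffected so carries E and received e from Fatima (ee), so Victor is Ee; Elena is unaffected so carries E and received e from Fatima (ee), so Elena is Ee; Olga is unaffected so carries E and passed e to Tamar (ee), so Olga is Ee; Maria is unaffected so carries E and received e from Kira (ee), so Maria is Ee; Julia is unaffected so carries E and received e from Kira (ee), so Julia is Ee; Ravi is unaffected so carries E and received e from Kira (ee), so Ravi is Ee.
Every other individual is either homozygous by phenotype or has at least one consistent homozygous assignment, so the count is 7.

7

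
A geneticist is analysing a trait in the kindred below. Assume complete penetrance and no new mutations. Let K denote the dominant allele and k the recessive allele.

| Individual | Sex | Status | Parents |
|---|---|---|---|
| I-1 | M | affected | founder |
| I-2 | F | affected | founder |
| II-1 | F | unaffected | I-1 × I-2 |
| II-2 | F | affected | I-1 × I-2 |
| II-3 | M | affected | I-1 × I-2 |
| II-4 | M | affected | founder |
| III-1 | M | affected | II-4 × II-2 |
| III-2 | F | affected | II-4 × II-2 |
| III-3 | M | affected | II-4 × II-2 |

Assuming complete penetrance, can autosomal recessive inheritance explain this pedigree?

No

Under autosomal recessive, II-1 (unaffected, female) cannot arise from I-1 (affected) × I-2 (affected).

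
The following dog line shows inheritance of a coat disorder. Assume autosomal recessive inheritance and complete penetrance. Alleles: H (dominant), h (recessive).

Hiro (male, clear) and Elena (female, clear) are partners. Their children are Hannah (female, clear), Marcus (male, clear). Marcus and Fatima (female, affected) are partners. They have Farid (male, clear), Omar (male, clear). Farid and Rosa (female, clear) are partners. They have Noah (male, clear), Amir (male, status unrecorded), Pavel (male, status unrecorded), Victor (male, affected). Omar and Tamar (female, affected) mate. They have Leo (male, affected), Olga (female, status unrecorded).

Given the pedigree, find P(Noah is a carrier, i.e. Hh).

Farid is clear so carries H and received h from Fatima (hh), so Farid is Hh.
Rosa is clear so carries H and passed h to Victor (hh), so Rosa is Hh.
Their cross gives offspring ratios 1/4 HH : 1/2 Hh : 1/4 hh. Conditioning on Noah being clear, P(Hh) = 1/2 / 3/4 = 2/3.

2/3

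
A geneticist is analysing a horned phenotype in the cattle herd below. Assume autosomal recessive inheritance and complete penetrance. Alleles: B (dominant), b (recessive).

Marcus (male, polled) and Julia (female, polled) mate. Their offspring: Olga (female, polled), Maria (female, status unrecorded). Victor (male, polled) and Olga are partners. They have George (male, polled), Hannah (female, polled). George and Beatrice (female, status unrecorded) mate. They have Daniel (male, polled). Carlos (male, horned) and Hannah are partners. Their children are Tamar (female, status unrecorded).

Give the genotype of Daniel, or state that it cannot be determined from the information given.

cannot be determined

Daniel's phenotype allows BB or Bb, and no parent or child forces a single allele at both positions; consistent genotype assignments exist with Daniel as BB or Bb.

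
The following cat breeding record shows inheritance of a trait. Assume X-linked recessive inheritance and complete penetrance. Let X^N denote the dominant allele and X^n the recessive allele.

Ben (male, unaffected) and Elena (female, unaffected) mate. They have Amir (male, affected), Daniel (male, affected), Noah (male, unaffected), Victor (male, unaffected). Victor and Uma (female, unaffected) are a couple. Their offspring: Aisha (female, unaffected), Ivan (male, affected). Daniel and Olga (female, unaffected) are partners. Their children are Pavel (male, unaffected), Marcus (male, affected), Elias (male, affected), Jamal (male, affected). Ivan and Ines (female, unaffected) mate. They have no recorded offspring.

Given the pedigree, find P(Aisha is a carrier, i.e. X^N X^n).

Victor is unaffected, so Victor is X^N Y.
Uma is unaffected so carries N and passed n to Ivan (X^n Y), so Uma is X^N X^n.
Their cross gives offspring ratios 1/2 X^N X^N : 1/2 X^N X^n. Conditioning on Aisha being unaffected, P(X^N X^n) = 1/2 / 1 = 1/2.

1/2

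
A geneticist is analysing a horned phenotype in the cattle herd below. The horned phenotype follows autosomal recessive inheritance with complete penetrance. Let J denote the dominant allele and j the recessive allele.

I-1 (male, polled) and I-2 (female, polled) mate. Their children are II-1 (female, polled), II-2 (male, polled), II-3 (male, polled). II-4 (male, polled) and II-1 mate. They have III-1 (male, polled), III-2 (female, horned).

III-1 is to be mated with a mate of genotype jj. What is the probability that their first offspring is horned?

II-4 is polled so carries J and passed j to III-2 (jj), so II-4 is Jj.
II-1 is polled so carries J and passed j to III-2 (jj), so II-1 is Jj.
III-1 is a polled offspring of II-4 (Jj) × II-1 (Jj), whose cross gives 1/4 JJ : 1/2 Jj : 1/4 jj; conditioning on being polled, III-1 is JJ with probability 1/3, Jj with probability 2/3.
Summing over parental genotype combinations, P(offspring is horned) = 2/3·1/2 = 1/3.

1/3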